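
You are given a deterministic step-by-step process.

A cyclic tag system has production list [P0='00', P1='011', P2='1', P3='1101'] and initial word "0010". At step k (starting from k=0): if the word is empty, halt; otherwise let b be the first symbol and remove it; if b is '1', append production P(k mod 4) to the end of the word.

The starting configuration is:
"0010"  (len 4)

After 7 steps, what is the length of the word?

k=0  "0010"  (len 4)
k=1  "010"  (len 3)
k=2  "10"  (len 2)
k=3  "01"  (len 2)
k=4  "1"  (len 1)
k=5  "00"  (len 2)
k=6  "0"  (len 1)
k=7  (halted — word empty)

0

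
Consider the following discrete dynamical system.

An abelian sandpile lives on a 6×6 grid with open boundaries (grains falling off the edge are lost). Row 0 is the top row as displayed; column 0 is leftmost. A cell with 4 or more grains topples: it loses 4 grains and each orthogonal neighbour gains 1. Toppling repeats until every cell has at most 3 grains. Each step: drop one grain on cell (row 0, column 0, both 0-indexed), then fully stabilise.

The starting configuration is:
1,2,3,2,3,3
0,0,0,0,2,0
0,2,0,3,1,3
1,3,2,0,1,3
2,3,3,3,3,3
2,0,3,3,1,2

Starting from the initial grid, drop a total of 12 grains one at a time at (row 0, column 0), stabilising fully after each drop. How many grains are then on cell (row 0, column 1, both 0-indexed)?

0) 1,2,3,2,3,3
0,0,0,0,2,0
0,2,0,3,1,3
1,3,2,0,1,3
2,3,3,3,3,3
2,0,3,3,1,2
1) 2,2,3,2,3,3
0,0,0,0,2,0
0,2,0,3,1,3
1,3,2,0,1,3
2,3,3,3,3,3
2,0,3,3,1,2
2) 3,2,3,2,3,3
0,0,0,0,2,0
0,2,0,3,1,3
1,3,2,0,1,3
2,3,3,3,3,3
2,0,3,3,1,2
3) 0,3,3,2,3,3
1,0,0,0,2,0
0,2,0,3,1,3
1,3,2,0,1,3
2,3,3,3,3,3
2,0,3,3,1,2
4) 1,3,3,2,3,3
1,0,0,0,2,0
0,2,0,3,1,3
1,3,2,0,1,3
2,3,3,3,3,3
2,0,3,3,1,2
5) 2,3,3,2,3,3
1,0,0,0,2,0
0,2,0,3,1,3
1,3,2,0,1,3
2,3,3,3,3,3
2,0,3,3,1,2
6) 3,3,3,2,3,3
1,0,0,0,2,0
0,2,0,3,1,3
1,3,2,0,1,3
2,3,3,3,3,3
2,0,3,3,1,2
7) 1,1,0,3,3,3
2,1,1,0,2,0
0,2,0,3,1,3
1,3,2,0,1,3
2,3,3,3,3,3
2,0,3,3,1,2
8) 2,1,0,3,3,3
2,1,1,0,2,0
0,2,0,3,1,3
1,3,2,0,1,3
2,3,3,3,3,3
2,0,3,3,1,2
9) 3,1,0,3,3,3
2,1,1,0,2,0
0,2,0,3,1,3
1,3,2,0,1,3
2,3,3,3,3,3
2,0,3,3,1,2
10) 0,2,0,3,3,3
3,1,1,0,2,0
0,2,0,3,1,3
1,3,2,0,1,3
2,3,3,3,3,3
2,0,3,3,1,2
11) 1,2,0,3,3,3
3,1,1,0,2,0
0,2,0,3,1,3
1,3,2,0,1,3
2,3,3,3,3,3
2,0,3,3,1,2
12) 2,2,0,3,3,3
3,1,1,0,2,0
0,2,0,3,1,3
1,3,2,0,1,3
2,3,3,3,3,3
2,0,3,3,1,2

2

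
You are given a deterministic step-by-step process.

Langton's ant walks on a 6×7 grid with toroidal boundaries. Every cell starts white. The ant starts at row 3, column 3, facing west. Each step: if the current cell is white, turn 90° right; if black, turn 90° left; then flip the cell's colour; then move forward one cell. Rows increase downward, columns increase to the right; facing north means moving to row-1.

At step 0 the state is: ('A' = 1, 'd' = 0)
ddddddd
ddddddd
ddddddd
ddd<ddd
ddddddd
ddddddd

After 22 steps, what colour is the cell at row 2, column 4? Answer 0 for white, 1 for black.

0) ddddddd
ddddddd
ddddddd
ddd<ddd
ddddddd
ddddddd
1) ddddddd
ddddddd
ddd^ddd
dddAddd
ddddddd
ddddddd
2) ddddddd
ddddddd
dddA>dd
dddAddd
ddddddd
ddddddd
3) ddddddd
ddddddd
dddAAdd
dddAvdd
ddddddd
ddddddd
4) ddddddd
ddddddd
dddAAdd
ddd<Add
ddddddd
ddddddd
5) ddddddd
ddddddd
dddAAdd
ddddAdd
dddvddd
ddddddd
6) ddddddd
ddddddd
dddAAdd
ddddAdd
dd<Addd
ddddddd
7) ddddddd
ddddddd
dddAAdd
dd^dAdd
ddAAddd
ddddddd
8) ddddddd
ddddddd
dddAAdd
ddA>Add
ddAAddd
ddddddd
9) ddddddd
ddddddd
dddAAdd
ddAAAdd
ddAvddd
ddddddd
10) ddddddd
ddddddd
dddAAdd
ddAAAdd
ddAd>dd
ddddddd
11) ddddddd
ddddddd
dddAAdd
ddAAAdd
ddAdAdd
ddddvdd
12) ddddddd
ddddddd
dddAAdd
ddAAAdd
ddAdAdd
ddd<Add
13) ddddddd
ddddddd
dddAAdd
ddAAAdd
ddA^Add
dddAAdd
14) ddddddd
ddddddd
dddAAdd
ddAAAdd
ddAA>dd
dddAAdd
15) ddddddd
ddddddd
dddAAdd
ddAA^dd
ddAAddd
dddAAdd
16) ddddddd
ddddddd
dddAAdd
ddA<ddd
ddAAddd
dddAAdd
17) ddddddd
ddddddd
dddAAdd
ddAdddd
ddAvddd
dddAAdd
18) ddddddd
ddddddd
dddAAdd
ddAdddd
ddAd>dd
dddAAdd
19) ddddddd
ddddddd
dddAAdd
ddAdddd
ddAdAdd
dddAvdd
20) ddddddd
ddddddd
dddAAdd
ddAdddd
ddAdAdd
dddAd>d
21) dddddvd
ddddddd
dddAAdd
ddAdddd
ddAdAdd
dddAdAd
22) dddd<Ad
ddddddd
dddAAdd
ddAdddd
ddAdAdd
dddAdAd

1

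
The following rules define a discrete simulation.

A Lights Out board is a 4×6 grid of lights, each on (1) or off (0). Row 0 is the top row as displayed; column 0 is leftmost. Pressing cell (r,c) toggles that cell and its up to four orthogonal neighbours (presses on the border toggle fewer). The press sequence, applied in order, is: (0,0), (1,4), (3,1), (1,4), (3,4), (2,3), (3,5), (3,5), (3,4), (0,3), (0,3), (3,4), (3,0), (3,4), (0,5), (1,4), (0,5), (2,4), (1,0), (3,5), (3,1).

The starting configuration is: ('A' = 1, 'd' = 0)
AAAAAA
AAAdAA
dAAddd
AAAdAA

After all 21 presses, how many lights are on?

step 0: AAAAAA
AAAdAA
dAAddd
AAAdAA
step 1: ddAAAA
dAAdAA
dAAddd
AAAdAA
step 2: ddAAdA
dAAAdd
dAAdAd
AAAdAA
step 3: ddAAdA
dAAAdd
ddAdAd
ddddAA
step 4: ddAAAA
dAAdAA
ddAddd
ddddAA
step 5: ddAAAA
dAAdAA
ddAdAd
dddAdd
step 6: ddAAAA
dAAAAA
dddAdd
dddddd
step 7: ddAAAA
dAAAAA
dddAdA
ddddAA
step 8: ddAAAA
dAAAAA
dddAdd
dddddd
step 9: ddAAAA
dAAAAA
dddAAd
dddAAA
step 10: dddddA
dAAdAA
dddAAd
dddAAA
step 11: ddAAAA
dAAAAA
dddAAd
dddAAA
step 12: ddAAAA
dAAAAA
dddAdd
dddddd
step 13: ddAAAA
dAAAAA
AddAdd
AAdddd
step 14: ddAAAA
dAAAAA
AddAAd
AAdAAA
step 15: ddAAdd
dAAAAd
AddAAd
AAdAAA
step 16: ddAAAd
dAAddA
AddAdd
AAdAAA
step 17: ddAAdA
dAAddd
AddAdd
AAdAAA
step 18: ddAAdA
dAAdAd
AdddAA
AAdAdA
step 19: AdAAdA
AdAdAd
ddddAA
AAdAdA
step 20: AdAAdA
AdAdAd
ddddAd
AAdAAd
step 21: AdAAdA
AdAdAd
dAddAd
ddAAAd

12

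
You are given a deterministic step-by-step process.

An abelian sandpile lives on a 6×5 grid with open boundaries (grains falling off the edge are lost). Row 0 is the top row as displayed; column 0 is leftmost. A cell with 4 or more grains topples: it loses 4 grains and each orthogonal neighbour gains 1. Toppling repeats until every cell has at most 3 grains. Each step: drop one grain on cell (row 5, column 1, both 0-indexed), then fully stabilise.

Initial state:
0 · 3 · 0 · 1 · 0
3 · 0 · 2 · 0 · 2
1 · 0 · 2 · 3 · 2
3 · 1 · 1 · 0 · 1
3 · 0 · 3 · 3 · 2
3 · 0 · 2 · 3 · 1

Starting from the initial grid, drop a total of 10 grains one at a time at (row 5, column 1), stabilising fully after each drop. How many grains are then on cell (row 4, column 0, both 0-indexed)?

2

0) 0 · 3 · 0 · 1 · 0
3 · 0 · 2 · 0 · 2
1 · 0 · 2 · 3 · 2
3 · 1 · 1 · 0 · 1
3 · 0 · 3 · 3 · 2
3 · 0 · 2 · 3 · 1
1) 0 · 3 · 0 · 1 · 0
3 · 0 · 2 · 0 · 2
1 · 0 · 2 · 3 · 2
3 · 1 · 1 · 0 · 1
3 · 0 · 3 · 3 · 2
3 · 1 · 2 · 3 · 1
2) 0 · 3 · 0 · 1 · 0
3 · 0 · 2 · 0 · 2
1 · 0 · 2 · 3 · 2
3 · 1 · 1 · 0 · 1
3 · 0 · 3 · 3 · 2
3 · 2 · 2 · 3 · 1
3) 0 · 3 · 0 · 1 · 0
3 · 0 · 2 · 0 · 2
1 · 0 · 2 · 3 · 2
3 · 1 · 1 · 0 · 1
3 · 0 · 3 · 3 · 2
3 · 3 · 2 · 3 · 1
4) 0 · 3 · 0 · 1 · 0
3 · 0 · 2 · 0 · 2
2 · 0 · 2 · 3 · 2
0 · 2 · 1 · 0 · 1
1 · 2 · 3 · 3 · 2
1 · 1 · 3 · 3 · 1
5) 0 · 3 · 0 · 1 · 0
3 · 0 · 2 · 0 · 2
2 · 0 · 2 · 3 · 2
0 · 2 · 1 · 0 · 1
1 · 2 · 3 · 3 · 2
1 · 2 · 3 · 3 · 1
6) 0 · 3 · 0 · 1 · 0
3 · 0 · 2 · 0 · 2
2 · 0 · 2 · 3 · 2
0 · 2 · 1 · 0 · 1
1 · 2 · 3 · 3 · 2
1 · 3 · 3 · 3 · 1
7) 0 · 3 · 0 · 1 · 0
3 · 0 · 2 · 0 · 2
2 · 0 · 2 · 3 · 2
0 · 3 · 2 · 1 · 1
2 · 0 · 2 · 1 · 3
2 · 2 · 2 · 1 · 2
8) 0 · 3 · 0 · 1 · 0
3 · 0 · 2 · 0 · 2
2 · 0 · 2 · 3 · 2
0 · 3 · 2 · 1 · 1
2 · 0 · 2 · 1 · 3
2 · 3 · 2 · 1 · 2
9) 0 · 3 · 0 · 1 · 0
3 · 0 · 2 · 0 · 2
2 · 0 · 2 · 3 · 2
0 · 3 · 2 · 1 · 1
2 · 1 · 2 · 1 · 3
3 · 0 · 3 · 1 · 2
10) 0 · 3 · 0 · 1 · 0
3 · 0 · 2 · 0 · 2
2 · 0 · 2 · 3 · 2
0 · 3 · 2 · 1 · 1
2 · 1 · 2 · 1 · 3
3 · 1 · 3 · 1 · 2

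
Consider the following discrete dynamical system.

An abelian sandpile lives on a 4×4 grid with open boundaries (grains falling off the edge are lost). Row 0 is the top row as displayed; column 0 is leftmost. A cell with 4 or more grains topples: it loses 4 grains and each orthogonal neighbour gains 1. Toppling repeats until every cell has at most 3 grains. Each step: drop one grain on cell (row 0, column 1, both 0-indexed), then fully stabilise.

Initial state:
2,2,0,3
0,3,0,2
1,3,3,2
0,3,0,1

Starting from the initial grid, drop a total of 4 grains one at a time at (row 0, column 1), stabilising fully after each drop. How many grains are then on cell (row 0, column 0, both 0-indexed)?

step 0: 2,2,0,3
0,3,0,2
1,3,3,2
0,3,0,1
step 1: 2,3,0,3
0,3,0,2
1,3,3,2
0,3,0,1
step 2: 3,1,1,3
1,1,2,2
2,2,0,3
1,0,2,1
step 3: 3,2,1,3
1,1,2,2
2,2,0,3
1,0,2,1
step 4: 3,3,1,3
1,1,2,2
2,2,0,3
1,0,2,1

3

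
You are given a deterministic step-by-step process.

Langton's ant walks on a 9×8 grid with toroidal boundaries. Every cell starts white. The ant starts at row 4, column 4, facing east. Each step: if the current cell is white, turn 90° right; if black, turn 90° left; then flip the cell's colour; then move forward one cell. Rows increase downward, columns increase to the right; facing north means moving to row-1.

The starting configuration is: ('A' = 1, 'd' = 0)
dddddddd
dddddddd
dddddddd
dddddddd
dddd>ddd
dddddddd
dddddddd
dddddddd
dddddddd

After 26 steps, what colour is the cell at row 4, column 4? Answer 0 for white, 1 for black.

step 0: dddddddd
dddddddd
dddddddd
dddddddd
dddd>ddd
dddddddd
dddddddd
dddddddd
dddddddd
step 1: dddddddd
dddddddd
dddddddd
dddddddd
ddddAddd
ddddvddd
dddddddd
dddddddd
dddddddd
step 2: dddddddd
dddddddd
dddddddd
dddddddd
ddddAddd
ddd<Addd
dddddddd
dddddddd
dddddddd
step 3: dddddddd
dddddddd
dddddddd
dddddddd
ddd^Addd
dddAAddd
dddddddd
dddddddd
dddddddd
step 4: dddddddd
dddddddd
dddddddd
dddddddd
dddA>ddd
dddAAddd
dddddddd
dddddddd
dddddddd
step 5: dddddddd
dddddddd
dddddddd
dddd^ddd
dddAdddd
dddAAddd
dddddddd
dddddddd
dddddddd
step 6: dddddddd
dddddddd
dddddddd
ddddA>dd
dddAdddd
dddAAddd
dddddddd
dddddddd
dddddddd
step 7: dddddddd
dddddddd
dddddddd
ddddAAdd
dddAdvdd
dddAAddd
dddddddd
dddddddd
dddddddd
step 8: dddddddd
dddddddd
dddddddd
ddddAAdd
dddA<Add
dddAAddd
dddddddd
dddddddd
dddddddd
step 9: dddddddd
dddddddd
dddddddd
dddd^Add
dddAAAdd
dddAAddd
dddddddd
dddddddd
dddddddd
step 10: dddddddd
dddddddd
dddddddd
ddd<dAdd
dddAAAdd
dddAAddd
dddddddd
dddddddd
dddddddd
step 11: dddddddd
dddddddd
ddd^dddd
dddAdAdd
dddAAAdd
dddAAddd
dddddddd
dddddddd
dddddddd
step 12: dddddddd
dddddddd
dddA>ddd
dddAdAdd
dddAAAdd
dddAAddd
dddddddd
dddddddd
dddddddd
step 13: dddddddd
dddddddd
dddAAddd
dddAvAdd
dddAAAdd
dddAAddd
dddddddd
dddddddd
dddddddd
step 14: dddddddd
dddddddd
dddAAddd
ddd<AAdd
dddAAAdd
dddAAddd
dddddddd
dddddddd
dddddddd
step 15: dddddddd
dddddddd
dddAAddd
ddddAAdd
dddvAAdd
dddAAddd
dddddddd
dddddddd
dddddddd
step 16: dddddddd
dddddddd
dddAAddd
ddddAAdd
dddd>Add
dddAAddd
dddddddd
dddddddd
dddddddd
step 17: dddddddd
dddddddd
dddAAddd
dddd^Add
dddddAdd
dddAAddd
dddddddd
dddddddd
dddddddd
step 18: dddddddd
dddddddd
dddAAddd
ddd<dAdd
dddddAdd
dddAAddd
dddddddd
dddddddd
dddddddd
step 19: dddddddd
dddddddd
ddd^Addd
dddAdAdd
dddddAdd
dddAAddd
dddddddd
dddddddd
dddddddd
step 20: dddddddd
dddddddd
dd<dAddd
dddAdAdd
dddddAdd
dddAAddd
dddddddd
dddddddd
dddddddd
step 21: dddddddd
dd^ddddd
ddAdAddd
dddAdAdd
dddddAdd
dddAAddd
dddddddd
dddddddd
dddddddd
step 22: dddddddd
ddA>dddd
ddAdAddd
dddAdAdd
dddddAdd
dddAAddd
dddddddd
dddddddd
dddddddd
step 23: dddddddd
ddAAdddd
ddAvAddd
dddAdAdd
dddddAdd
dddAAddd
dddddddd
dddddddd
dddddddd
step 24: dddddddd
ddAAdddd
dd<AAddd
dddAdAdd
dddddAdd
dddAAddd
dddddddd
dddddddd
dddddddd
step 25: dddddddd
ddAAdddd
dddAAddd
ddvAdAdd
dddddAdd
dddAAddd
dddddddd
dddddddd
dddddddd
step 26: dddddddd
ddAAdddd
dddAAddd
d<AAdAdd
dddddAdd
dddAAddd
dddddddd
dddddddd
dddddddd

0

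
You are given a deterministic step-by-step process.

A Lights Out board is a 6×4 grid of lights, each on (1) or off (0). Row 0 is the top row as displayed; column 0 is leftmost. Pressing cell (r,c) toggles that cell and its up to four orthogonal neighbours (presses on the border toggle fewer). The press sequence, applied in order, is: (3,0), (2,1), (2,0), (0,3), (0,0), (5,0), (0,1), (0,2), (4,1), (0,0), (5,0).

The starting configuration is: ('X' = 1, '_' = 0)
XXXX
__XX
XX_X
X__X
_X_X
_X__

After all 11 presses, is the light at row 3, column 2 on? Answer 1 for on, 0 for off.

0

step 0: XXXX
__XX
XX_X
X__X
_X_X
_X__
step 1: XXXX
__XX
_X_X
_X_X
XX_X
_X__
step 2: XXXX
_XXX
X_XX
___X
XX_X
_X__
step 3: XXXX
XXXX
_XXX
X__X
XX_X
_X__
step 4: XX__
XXX_
_XXX
X__X
XX_X
_X__
step 5: ____
_XX_
_XXX
X__X
XX_X
_X__
step 6: ____
_XX_
_XXX
X__X
_X_X
X___
step 7: XXX_
__X_
_XXX
X__X
_X_X
X___
step 8: X__X
____
_XXX
X__X
_X_X
X___
step 9: X__X
____
_XXX
XX_X
X_XX
XX__
step 10: _X_X
X___
_XXX
XX_X
X_XX
XX__
step 11: _X_X
X___
_XXX
XX_X
__XX
____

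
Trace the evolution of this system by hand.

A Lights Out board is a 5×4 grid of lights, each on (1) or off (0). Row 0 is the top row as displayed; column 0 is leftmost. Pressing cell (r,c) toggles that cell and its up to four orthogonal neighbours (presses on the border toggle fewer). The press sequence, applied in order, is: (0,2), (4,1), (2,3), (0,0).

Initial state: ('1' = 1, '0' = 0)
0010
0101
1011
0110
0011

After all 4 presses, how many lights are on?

k=0  0010
0101
1011
0110
0011
k=1  0101
0111
1011
0110
0011
k=2  0101
0111
1011
0010
1101
k=3  0101
0110
1000
0011
1101
k=4  1001
1110
1000
0011
1101

11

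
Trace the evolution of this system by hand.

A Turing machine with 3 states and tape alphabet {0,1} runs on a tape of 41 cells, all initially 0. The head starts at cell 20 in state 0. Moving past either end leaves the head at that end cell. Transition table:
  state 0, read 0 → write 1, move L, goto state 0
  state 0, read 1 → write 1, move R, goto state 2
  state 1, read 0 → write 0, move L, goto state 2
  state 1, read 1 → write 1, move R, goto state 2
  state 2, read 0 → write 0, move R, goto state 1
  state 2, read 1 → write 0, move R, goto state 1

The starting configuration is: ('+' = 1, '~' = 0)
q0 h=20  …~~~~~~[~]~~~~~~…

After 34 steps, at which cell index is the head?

gen 0: q0 h=20  …~~~~~~[~]~~~~~~…
gen 1: q0 h=19  …~~~~~~[~]+~~~~~…
gen 2: q0 h=18  …~~~~~~[~]++~~~~…
gen 3: q0 h=17  …~~~~~~[~]+++~~~…
gen 4: q0 h=16  …~~~~~~[~]++++~~…
gen 5: q0 h=15  …~~~~~~[~]+++++~…
gen 6: q0 h=14  …~~~~~~[~]++++++…
gen 7: q0 h=13  …~~~~~~[~]++++++…
gen 8: q0 h=12  …~~~~~~[~]++++++…
gen 9: q0 h=11  …~~~~~~[~]++++++…
gen 10: q0 h=10  …~~~~~~[~]++++++…
gen 11: q0 h= 9  …~~~~~~[~]++++++…
gen 12: q0 h= 8  …~~~~~~[~]++++++…
gen 13: q0 h= 7  …~~~~~~[~]++++++…
gen 14: q0 h= 6  |~~~~~~[~]++++++…
gen 15: q0 h= 5  |~~~~~[~]++++++…
gen 16: q0 h= 4  |~~~~[~]++++++…
gen 17: q0 h= 3  |~~~[~]++++++…
gen 18: q0 h= 2  |~~[~]++++++…
gen 19: q0 h= 1  |~[~]++++++…
gen 20: q0 h= 0  |[~]++++++…
gen 21: q0 h= 0  |[+]++++++…
gen 22: q2 h= 1  |+[+]++++++…
gen 23: q1 h= 2  |+~[+]++++++…
gen 24: q2 h= 3  |+~+[+]++++++…
gen 25: q1 h= 4  |+~+~[+]++++++…
gen 26: q2 h= 5  |+~+~+[+]++++++…
gen 27: q1 h= 6  |+~+~+~[+]++++++…
gen 28: q2 h= 7  …~+~+~+[+]++++++…
gen 29: q1 h= 8  …+~+~+~[+]++++++…
gen 30: q2 h= 9  …~+~+~+[+]++++++…
gen 31: q1 h=10  …+~+~+~[+]++++++…
gen 32: q2 h=11  …~+~+~+[+]++++++…
gen 33: q1 h=12  …+~+~+~[+]++++++…
gen 34: q2 h=13  …~+~+~+[+]++++++…

13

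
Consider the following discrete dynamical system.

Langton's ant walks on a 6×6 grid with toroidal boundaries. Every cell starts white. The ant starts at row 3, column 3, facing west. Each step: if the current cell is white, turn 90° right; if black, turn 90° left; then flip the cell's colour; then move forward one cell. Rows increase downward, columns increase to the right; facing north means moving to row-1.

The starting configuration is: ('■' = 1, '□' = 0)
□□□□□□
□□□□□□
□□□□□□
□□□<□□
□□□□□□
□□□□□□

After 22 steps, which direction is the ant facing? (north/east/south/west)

[0] □□□□□□
□□□□□□
□□□□□□
□□□<□□
□□□□□□
□□□□□□
[1] □□□□□□
□□□□□□
□□□^□□
□□□■□□
□□□□□□
□□□□□□
[2] □□□□□□
□□□□□□
□□□■>□
□□□■□□
□□□□□□
□□□□□□
[3] □□□□□□
□□□□□□
□□□■■□
□□□■v□
□□□□□□
□□□□□□
[4] □□□□□□
□□□□□□
□□□■■□
□□□<■□
□□□□□□
□□□□□□
[5] □□□□□□
□□□□□□
□□□■■□
□□□□■□
□□□v□□
□□□□□□
[6] □□□□□□
□□□□□□
□□□■■□
□□□□■□
□□<■□□
□□□□□□
[7] □□□□□□
□□□□□□
□□□■■□
□□^□■□
□□■■□□
□□□□□□
[8] □□□□□□
□□□□□□
□□□■■□
□□■>■□
□□■■□□
□□□□□□
[9] □□□□□□
□□□□□□
□□□■■□
□□■■■□
□□■v□□
□□□□□□
[10] □□□□□□
□□□□□□
□□□■■□
□□■■■□
□□■□>□
□□□□□□
[11] □□□□□□
□□□□□□
□□□■■□
□□■■■□
□□■□■□
□□□□v□
[12] □□□□□□
□□□□□□
□□□■■□
□□■■■□
□□■□■□
□□□<■□
[13] □□□□□□
□□□□□□
□□□■■□
□□■■■□
□□■^■□
□□□■■□
[14] □□□□□□
□□□□□□
□□□■■□
□□■■■□
□□■■>□
□□□■■□
[15] □□□□□□
□□□□□□
□□□■■□
□□■■^□
□□■■□□
□□□■■□
[16] □□□□□□
□□□□□□
□□□■■□
□□■<□□
□□■■□□
□□□■■□
[17] □□□□□□
□□□□□□
□□□■■□
□□■□□□
□□■v□□
□□□■■□
[18] □□□□□□
□□□□□□
□□□■■□
□□■□□□
□□■□>□
□□□■■□
[19] □□□□□□
□□□□□□
□□□■■□
□□■□□□
□□■□■□
□□□■v□
[20] □□□□□□
□□□□□□
□□□■■□
□□■□□□
□□■□■□
□□□■□>
[21] □□□□□v
□□□□□□
□□□■■□
□□■□□□
□□■□■□
□□□■□■
[22] □□□□<■
□□□□□□
□□□■■□
□□■□□□
□□■□■□
□□□■□■

west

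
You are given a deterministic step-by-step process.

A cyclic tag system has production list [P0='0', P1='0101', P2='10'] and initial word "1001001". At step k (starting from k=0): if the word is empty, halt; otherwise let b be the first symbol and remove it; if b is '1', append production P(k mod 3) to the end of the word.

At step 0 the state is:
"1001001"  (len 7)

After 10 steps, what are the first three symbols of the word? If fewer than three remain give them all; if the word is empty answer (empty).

[0] "1001001"  (len 7)
[1] "0010010"  (len 7)
[2] "010010"  (len 6)
[3] "10010"  (len 5)
[4] "00100"  (len 5)
[5] "0100"  (len 4)
[6] "100"  (len 3)
[7] "000"  (len 3)
[8] "00"  (len 2)
[9] "0"  (len 1)
[10] (halted — word empty)

(empty)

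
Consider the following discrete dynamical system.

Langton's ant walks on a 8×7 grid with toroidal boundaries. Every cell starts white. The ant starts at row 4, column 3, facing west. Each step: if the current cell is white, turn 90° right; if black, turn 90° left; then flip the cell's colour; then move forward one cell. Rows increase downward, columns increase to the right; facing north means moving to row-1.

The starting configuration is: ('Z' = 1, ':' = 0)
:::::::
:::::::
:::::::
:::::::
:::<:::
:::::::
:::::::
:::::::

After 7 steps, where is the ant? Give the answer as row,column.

0) :::::::
:::::::
:::::::
:::::::
:::<:::
:::::::
:::::::
:::::::
1) :::::::
:::::::
:::::::
:::^:::
:::Z:::
:::::::
:::::::
:::::::
2) :::::::
:::::::
:::::::
:::Z>::
:::Z:::
:::::::
:::::::
:::::::
3) :::::::
:::::::
:::::::
:::ZZ::
:::Zv::
:::::::
:::::::
:::::::
4) :::::::
:::::::
:::::::
:::ZZ::
:::<Z::
:::::::
:::::::
:::::::
5) :::::::
:::::::
:::::::
:::ZZ::
::::Z::
:::v:::
:::::::
:::::::
6) :::::::
:::::::
:::::::
:::ZZ::
::::Z::
::<Z:::
:::::::
:::::::
7) :::::::
:::::::
:::::::
:::ZZ::
::^:Z::
::ZZ:::
:::::::
:::::::

4,2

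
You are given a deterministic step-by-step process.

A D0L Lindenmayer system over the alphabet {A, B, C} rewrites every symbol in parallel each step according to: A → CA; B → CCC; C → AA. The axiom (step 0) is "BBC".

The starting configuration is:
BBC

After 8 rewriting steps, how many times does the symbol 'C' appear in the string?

338

[0] BBC
[1] CCCCCCAA
[2] AAAAAAAAAAAACACA
[3] CACACACACACACACACACACACAAACAAACA
[4] AACAAACAAACAAACAAACAAACAAACAAACAAACAAACAAACAAACACACAAACACACAAACA
[5] CACAAACACACAAACACACAAACACACAAACACACAAACACACAAACACACAAACACA…CACACAAACACACAAACACACAAACAAACAAACACACAAACAAACAAACACACAAACA  (len 128)
[6] AACAAACACACAAACAAACAAACACACAAACAAACAAACACACAAACAAACAAACACA…CACACAAACAAACAAACACACAAACACACAAACACACAAACAAACAAACACACAAACA  (len 256)
[7] CACAAACACACAAACAAACAAACACACAAACACACAAACACACAAACAAACAAACACA…CACACAAACAAACAAACACACAAACACACAAACACACAAACAAACAAACACACAAACA  (len 512)
[8] AACAAACACACAAACAAACAAACACACAAACACACAAACACACAAACAAACAAACACA…CACACAAACAAACAAACACACAAACACACAAACACACAAACAAACAAACACACAAACA  (len 1024)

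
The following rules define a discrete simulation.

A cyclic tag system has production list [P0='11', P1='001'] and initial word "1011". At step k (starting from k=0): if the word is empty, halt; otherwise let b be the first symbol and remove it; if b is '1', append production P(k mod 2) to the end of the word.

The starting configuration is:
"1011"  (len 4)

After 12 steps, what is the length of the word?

14

[0] "1011"  (len 4)
[1] "01111"  (len 5)
[2] "1111"  (len 4)
[3] "11111"  (len 5)
[4] "1111001"  (len 7)
[5] "11100111"  (len 8)
[6] "1100111001"  (len 10)
[7] "10011100111"  (len 11)
[8] "0011100111001"  (len 13)
[9] "011100111001"  (len 12)
[10] "11100111001"  (len 11)
[11] "110011100111"  (len 12)
[12] "10011100111001"  (len 14)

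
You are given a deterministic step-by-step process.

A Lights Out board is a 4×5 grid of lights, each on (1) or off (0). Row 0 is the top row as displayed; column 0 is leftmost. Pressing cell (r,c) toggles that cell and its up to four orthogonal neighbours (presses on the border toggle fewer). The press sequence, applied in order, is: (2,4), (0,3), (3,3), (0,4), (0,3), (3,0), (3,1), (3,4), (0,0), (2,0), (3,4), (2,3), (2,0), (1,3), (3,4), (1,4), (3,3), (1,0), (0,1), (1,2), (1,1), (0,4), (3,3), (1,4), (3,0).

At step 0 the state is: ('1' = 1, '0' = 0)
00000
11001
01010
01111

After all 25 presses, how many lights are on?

step 0: 00000
11001
01010
01111
step 1: 00000
11000
01001
01110
step 2: 00111
11010
01001
01110
step 3: 00111
11010
01011
01001
step 4: 00100
11011
01011
01001
step 5: 00011
11001
01011
01001
step 6: 00011
11001
11011
10001
step 7: 00011
11001
10011
01101
step 8: 00011
11001
10010
01110
step 9: 11011
01001
10010
01110
step 10: 11011
11001
01010
11110
step 11: 11011
11001
01011
11101
step 12: 11011
11011
01100
11111
step 13: 11011
01011
10100
01111
step 14: 11001
01100
10110
01111
step 15: 11001
01100
10111
01100
step 16: 11000
01111
10110
01100
step 17: 11000
01111
10100
01011
step 18: 01000
10111
00100
01011
step 19: 10100
11111
00100
01011
step 20: 10000
10001
00000
01011
step 21: 11000
01101
01000
01011
step 22: 11011
01100
01000
01011
step 23: 11011
01100
01010
01100
step 24: 11010
01111
01011
01100
step 25: 11010
01111
11011
10100

13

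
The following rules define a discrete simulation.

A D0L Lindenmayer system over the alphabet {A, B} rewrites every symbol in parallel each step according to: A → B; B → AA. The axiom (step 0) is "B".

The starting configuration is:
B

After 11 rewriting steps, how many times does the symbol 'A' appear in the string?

64

[0] B
[1] AA
[2] BB
[3] AAAA
[4] BBBB
[5] AAAAAAAA
[6] BBBBBBBB
[7] AAAAAAAAAAAAAAAA
[8] BBBBBBBBBBBBBBBB
[9] AAAAAAAAAAAAAAAAAAAAAAAAAAAAAAAA
[10] BBBBBBBBBBBBBBBBBBBBBBBBBBBBBBBB
[11] AAAAAAAAAAAAAAAAAAAAAAAAAAAAAAAAAAAAAAAAAAAAAAAAAAAAAAAAAAAAAAAA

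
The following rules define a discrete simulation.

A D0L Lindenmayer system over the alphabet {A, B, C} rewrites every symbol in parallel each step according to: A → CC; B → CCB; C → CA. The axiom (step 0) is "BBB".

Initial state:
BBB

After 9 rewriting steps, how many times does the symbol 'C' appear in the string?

2046

k=0  BBB
k=1  CCBCCBCCB
k=2  CACACCBCACACCBCACACCB
k=3  CACCCACCCACACCBCACCCACCCACACCBCACCCACCCACACCB
k=4  CACCCACACACCCACACACCCACCCACACCBCACCCACACACCCACACACCCACCCACACCBCACCCACACACCCACACACCCACCCACACCB
k=5  CACCCACACACCCACCCACCCACACACCCACCCACCCACACACCCACACACCCACCCA…ACACACCCACCCACCCACACACCCACCCACCCACACACCCACACACCCACCCACACCB  (len 189)
k=6  CACCCACACACCCACCCACCCACACACCCACACACCCACACACCCACCCACCCACACA…ACACACCCACCCACCCACACACCCACCCACCCACACACCCACACACCCACCCACACCB  (len 381)
k=7  CACCCACACACCCACCCACCCACACACCCACACACCCACACACCCACCCACCCACACA…ACACACCCACCCACCCACACACCCACCCACCCACACACCCACACACCCACCCACACCB  (len 765)
k=8  CACCCACACACCCACCCACCCACACACCCACACACCCACACACCCACCCACCCACACA…ACACACCCACCCACCCACACACCCACCCACCCACACACCCACACACCCACCCACACCB  (len 1533)
k=9  CACCCACACACCCACCCACCCACACACCCACACACCCACACACCCACCCACCCACACA…ACACACCCACCCACCCACACACCCACCCACCCACACACCCACACACCCACCCACACCB  (len 3069)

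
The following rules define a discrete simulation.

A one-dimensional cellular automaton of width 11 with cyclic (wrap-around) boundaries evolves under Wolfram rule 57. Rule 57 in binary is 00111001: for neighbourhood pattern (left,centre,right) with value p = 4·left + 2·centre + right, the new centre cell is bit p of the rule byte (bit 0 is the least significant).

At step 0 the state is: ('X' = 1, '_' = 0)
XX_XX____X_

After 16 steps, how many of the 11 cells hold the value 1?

6

gen 0: XX_XX____X_
gen 1: X_XX_XXX__X
gen 2: _XX_XX__X_X
gen 3: XX_XX_X__X_
gen 4: X_XX_X_X__X
gen 5: _XX_X_X_X_X
gen 6: XX_X_X_X_X_
gen 7: X_X_X_X_X_X
gen 8: _X_X_X_X_XX
gen 9: X_X_X_X_XX_
gen 10: _X_X_X_XX_X
gen 11: X_X_X_XX_X_
gen 12: _X_X_XX_X_X
gen 13: X_X_XX_X_X_
gen 14: _X_XX_X_X_X
gen 15: X_XX_X_X_X_
gen 16: _XX_X_X_X_X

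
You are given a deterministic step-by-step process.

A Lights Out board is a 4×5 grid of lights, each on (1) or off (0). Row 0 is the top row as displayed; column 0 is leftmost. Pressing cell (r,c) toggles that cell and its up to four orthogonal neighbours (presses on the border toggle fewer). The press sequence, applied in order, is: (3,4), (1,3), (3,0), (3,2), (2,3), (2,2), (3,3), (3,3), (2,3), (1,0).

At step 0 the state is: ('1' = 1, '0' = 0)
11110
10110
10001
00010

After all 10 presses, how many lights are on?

10

t=0: 11110
10110
10001
00010
t=1: 11110
10110
10000
00001
t=2: 11100
10001
10010
00001
t=3: 11100
10001
00010
11001
t=4: 11100
10001
00110
10111
t=5: 11100
10011
00001
10101
t=6: 11100
10111
01111
10001
t=7: 11100
10111
01101
10110
t=8: 11100
10111
01111
10001
t=9: 11100
10101
01000
10011
t=10: 01100
01101
11000
10011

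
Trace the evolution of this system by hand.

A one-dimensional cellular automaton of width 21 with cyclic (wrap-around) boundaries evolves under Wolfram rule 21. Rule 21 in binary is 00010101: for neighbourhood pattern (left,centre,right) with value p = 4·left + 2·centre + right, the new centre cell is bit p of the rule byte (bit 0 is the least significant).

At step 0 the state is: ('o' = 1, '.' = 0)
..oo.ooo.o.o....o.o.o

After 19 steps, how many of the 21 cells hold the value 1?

step 0: ..oo.ooo.o.o....o.o.o
step 1: o........o.oooo.o.o.o
step 2: .ooooooo.o......o.o..
step 3: .........oooooo.o.ooo
step 4: oooooooo........o....
step 5: ........ooooooo.oooo.
step 6: ooooooo.............o
step 7: .......oooooooooooo..
step 8: oooooo.............oo
step 9: ......oooooooooooo...
step 10: ooooo.............ooo
step 11: .....oooooooooooo....
step 12: oooo.............oooo
step 13: ....oooooooooooo.....
step 14: ooo.............ooooo
step 15: ...oooooooooooo......
step 16: oo.............oooooo
step 17: ..oooooooooooo.......
step 18: o.............ooooooo
step 19: .oooooooooooo........

12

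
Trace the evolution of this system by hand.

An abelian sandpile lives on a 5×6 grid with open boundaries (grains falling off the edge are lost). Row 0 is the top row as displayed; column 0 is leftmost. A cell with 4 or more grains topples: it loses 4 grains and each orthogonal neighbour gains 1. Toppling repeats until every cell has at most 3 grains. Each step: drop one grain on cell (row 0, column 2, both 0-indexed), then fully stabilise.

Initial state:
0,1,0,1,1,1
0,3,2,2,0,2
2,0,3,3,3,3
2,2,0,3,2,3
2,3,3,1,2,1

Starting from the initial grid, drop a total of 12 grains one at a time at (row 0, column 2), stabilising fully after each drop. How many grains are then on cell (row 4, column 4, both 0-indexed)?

3

gen 0: 0,1,0,1,1,1
0,3,2,2,0,2
2,0,3,3,3,3
2,2,0,3,2,3
2,3,3,1,2,1
gen 1: 0,1,1,1,1,1
0,3,2,2,0,2
2,0,3,3,3,3
2,2,0,3,2,3
2,3,3,1,2,1
gen 2: 0,1,2,1,1,1
0,3,2,2,0,2
2,0,3,3,3,3
2,2,0,3,2,3
2,3,3,1,2,1
gen 3: 0,1,3,1,1,1
0,3,2,2,0,2
2,0,3,3,3,3
2,2,0,3,2,3
2,3,3,1,2,1
gen 4: 0,2,0,2,1,1
0,3,3,2,0,2
2,0,3,3,3,3
2,2,0,3,2,3
2,3,3,1,2,1
gen 5: 0,2,1,2,1,1
0,3,3,2,0,2
2,0,3,3,3,3
2,2,0,3,2,3
2,3,3,1,2,1
gen 6: 0,2,2,2,1,1
0,3,3,2,0,2
2,0,3,3,3,3
2,2,0,3,2,3
2,3,3,1,2,1
gen 7: 0,2,3,2,1,1
0,3,3,2,0,2
2,0,3,3,3,3
2,2,0,3,2,3
2,3,3,1,2,1
gen 8: 1,0,3,0,2,1
1,1,3,1,2,3
2,2,1,3,2,1
2,2,2,1,1,1
2,3,3,2,3,2
gen 9: 1,1,1,1,2,1
1,2,0,2,2,3
2,2,2,3,2,1
2,2,2,1,1,1
2,3,3,2,3,2
gen 10: 1,1,2,1,2,1
1,2,0,2,2,3
2,2,2,3,2,1
2,2,2,1,1,1
2,3,3,2,3,2
gen 11: 1,1,3,1,2,1
1,2,0,2,2,3
2,2,2,3,2,1
2,2,2,1,1,1
2,3,3,2,3,2
gen 12: 1,2,0,2,2,1
1,2,1,2,2,3
2,2,2,3,2,1
2,2,2,1,1,1
2,3,3,2,3,2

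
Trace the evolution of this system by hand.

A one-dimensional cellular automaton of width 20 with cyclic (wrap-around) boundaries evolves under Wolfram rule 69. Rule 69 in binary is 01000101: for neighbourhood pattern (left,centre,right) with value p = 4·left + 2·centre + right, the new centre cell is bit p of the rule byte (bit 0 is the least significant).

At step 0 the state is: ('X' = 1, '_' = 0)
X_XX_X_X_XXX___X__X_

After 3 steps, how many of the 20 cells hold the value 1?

step 0: X_XX_X_X_XXX___X__X_
step 1: X__X_X_X___X_X_X__X_
step 2: X__X_X_X_X_X_X_X__X_
step 3: X__X_X_X_X_X_X_X__X_

9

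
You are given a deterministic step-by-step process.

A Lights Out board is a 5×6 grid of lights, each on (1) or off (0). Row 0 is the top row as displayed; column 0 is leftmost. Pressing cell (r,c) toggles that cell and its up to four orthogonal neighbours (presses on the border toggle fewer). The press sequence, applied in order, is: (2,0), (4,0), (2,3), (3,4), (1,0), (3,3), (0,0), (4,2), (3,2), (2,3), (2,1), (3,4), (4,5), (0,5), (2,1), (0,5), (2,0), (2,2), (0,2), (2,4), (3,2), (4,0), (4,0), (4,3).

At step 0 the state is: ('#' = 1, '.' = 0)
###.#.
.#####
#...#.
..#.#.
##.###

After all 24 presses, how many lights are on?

16

0) ###.#.
.#####
#...#.
..#.#.
##.###
1) ###.#.
######
.#..#.
#.#.#.
##.###
2) ###.#.
######
.#..#.
..#.#.
...###
3) ###.#.
###.##
.###..
..###.
...###
4) ###.#.
###.##
.####.
..#..#
...#.#
5) .##.#.
..#.##
#####.
..#..#
...#.#
6) .##.#.
..#.##
###.#.
...###
.....#
7) #.#.#.
#.#.##
###.#.
...###
.....#
8) #.#.#.
#.#.##
###.#.
..####
.###.#
9) #.#.#.
#.#.##
##..#.
.#..##
.#.#.#
10) #.#.#.
#.####
####..
.#.###
.#.#.#
11) #.#.#.
######
...#..
...###
.#.#.#
12) #.#.#.
######
...##.
......
.#.###
13) #.#.#.
######
...##.
.....#
.#.#..
14) #.#..#
#####.
...##.
.....#
.#.#..
15) #.#..#
#.###.
#####.
.#...#
.#.#..
16) #.#.#.
#.####
#####.
.#...#
.#.#..
17) #.#.#.
..####
..###.
##...#
.#.#..
18) #.#.#.
...###
.#..#.
###..#
.#.#..
19) ##.##.
..####
.#..#.
###..#
.#.#..
20) ##.##.
..##.#
.#.#.#
###.##
.#.#..
21) ##.##.
..##.#
.###.#
#..###
.###..
22) ##.##.
..##.#
.###.#
...###
#.##..
23) ##.##.
..##.#
.###.#
#..###
.###..
24) ##.##.
..##.#
.###.#
#...##
.#..#.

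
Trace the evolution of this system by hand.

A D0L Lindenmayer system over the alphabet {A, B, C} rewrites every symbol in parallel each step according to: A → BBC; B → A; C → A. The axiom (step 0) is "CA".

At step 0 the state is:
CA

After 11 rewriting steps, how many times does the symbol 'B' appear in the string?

486

k=0  CA
k=1  ABBC
k=2  BBCAAA
k=3  AAABBCBBCBBC
k=4  BBCBBCBBCAAAAAAAAA
k=5  AAAAAAAAABBCBBCBBCBBCBBCBBCBBCBBCBBC
k=6  BBCBBCBBCBBCBBCBBCBBCBBCBBCAAAAAAAAAAAAAAAAAAAAAAAAAAA
k=7  AAAAAAAAAAAAAAAAAAAAAAAAAAABBCBBCBBCBBCBBCBBCBBCBBCBBCBBCBBCBBCBBCBBCBBCBBCBBCBBCBBCBBCBBCBBCBBCBBCBBCBBCBBC
k=8  BBCBBCBBCBBCBBCBBCBBCBBCBBCBBCBBCBBCBBCBBCBBCBBCBBCBBCBBCB…AAAAAAAAAAAAAAAAAAAAAAAAAAAAAAAAAAAAAAAAAAAAAAAAAAAAAAAAAA  (len 162)
k=9  AAAAAAAAAAAAAAAAAAAAAAAAAAAAAAAAAAAAAAAAAAAAAAAAAAAAAAAAAA…CBBCBBCBBCBBCBBCBBCBBCBBCBBCBBCBBCBBCBBCBBCBBCBBCBBCBBCBBC  (len 324)
k=10  BBCBBCBBCBBCBBCBBCBBCBBCBBCBBCBBCBBCBBCBBCBBCBBCBBCBBCBBCB…AAAAAAAAAAAAAAAAAAAAAAAAAAAAAAAAAAAAAAAAAAAAAAAAAAAAAAAAAA  (len 486)
k=11  AAAAAAAAAAAAAAAAAAAAAAAAAAAAAAAAAAAAAAAAAAAAAAAAAAAAAAAAAA…CBBCBBCBBCBBCBBCBBCBBCBBCBBCBBCBBCBBCBBCBBCBBCBBCBBCBBCBBC  (len 972)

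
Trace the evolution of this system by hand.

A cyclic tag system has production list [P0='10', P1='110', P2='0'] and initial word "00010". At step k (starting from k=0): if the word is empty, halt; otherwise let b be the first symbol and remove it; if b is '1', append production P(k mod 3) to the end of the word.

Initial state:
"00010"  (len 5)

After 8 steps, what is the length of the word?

gen 0: "00010"  (len 5)
gen 1: "0010"  (len 4)
gen 2: "010"  (len 3)
gen 3: "10"  (len 2)
gen 4: "010"  (len 3)
gen 5: "10"  (len 2)
gen 6: "00"  (len 2)
gen 7: "0"  (len 1)
gen 8: (halted — word empty)

0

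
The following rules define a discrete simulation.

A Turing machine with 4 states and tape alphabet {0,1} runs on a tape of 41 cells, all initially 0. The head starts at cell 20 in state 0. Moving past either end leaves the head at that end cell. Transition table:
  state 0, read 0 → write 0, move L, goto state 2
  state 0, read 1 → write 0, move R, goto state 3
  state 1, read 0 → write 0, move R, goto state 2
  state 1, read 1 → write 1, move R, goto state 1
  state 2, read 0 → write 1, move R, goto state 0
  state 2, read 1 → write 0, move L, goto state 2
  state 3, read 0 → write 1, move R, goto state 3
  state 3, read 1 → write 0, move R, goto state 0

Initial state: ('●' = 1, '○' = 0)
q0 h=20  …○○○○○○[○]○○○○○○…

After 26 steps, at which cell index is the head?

12

k=0  q0 h=20  …○○○○○○[○]○○○○○○…
k=1  q2 h=19  …○○○○○○[○]○○○○○○…
k=2  q0 h=20  …○○○○○●[○]○○○○○○…
k=3  q2 h=19  …○○○○○○[●]○○○○○○…
k=4  q2 h=18  …○○○○○○[○]○○○○○○…
k=5  q0 h=19  …○○○○○●[○]○○○○○○…
k=6  q2 h=18  …○○○○○○[●]○○○○○○…
k=7  q2 h=17  …○○○○○○[○]○○○○○○…
k=8  q0 h=18  …○○○○○●[○]○○○○○○…
k=9  q2 h=17  …○○○○○○[●]○○○○○○…
k=10  q2 h=16  …○○○○○○[○]○○○○○○…
k=11  q0 h=17  …○○○○○●[○]○○○○○○…
k=12  q2 h=16  …○○○○○○[●]○○○○○○…
k=13  q2 h=15  …○○○○○○[○]○○○○○○…
k=14  q0 h=16  …○○○○○●[○]○○○○○○…
k=15  q2 h=15  …○○○○○○[●]○○○○○○…
k=16  q2 h=14  …○○○○○○[○]○○○○○○…
k=17  q0 h=15  …○○○○○●[○]○○○○○○…
k=18  q2 h=14  …○○○○○○[●]○○○○○○…
k=19  q2 h=13  …○○○○○○[○]○○○○○○…
k=20  q0 h=14  …○○○○○●[○]○○○○○○…
k=21  q2 h=13  …○○○○○○[●]○○○○○○…
k=22  q2 h=12  …○○○○○○[○]○○○○○○…
k=23  q0 h=13  …○○○○○●[○]○○○○○○…
k=24  q2 h=12  …○○○○○○[●]○○○○○○…
k=25  q2 h=11  …○○○○○○[○]○○○○○○…
k=26  q0 h=12  …○○○○○●[○]○○○○○○…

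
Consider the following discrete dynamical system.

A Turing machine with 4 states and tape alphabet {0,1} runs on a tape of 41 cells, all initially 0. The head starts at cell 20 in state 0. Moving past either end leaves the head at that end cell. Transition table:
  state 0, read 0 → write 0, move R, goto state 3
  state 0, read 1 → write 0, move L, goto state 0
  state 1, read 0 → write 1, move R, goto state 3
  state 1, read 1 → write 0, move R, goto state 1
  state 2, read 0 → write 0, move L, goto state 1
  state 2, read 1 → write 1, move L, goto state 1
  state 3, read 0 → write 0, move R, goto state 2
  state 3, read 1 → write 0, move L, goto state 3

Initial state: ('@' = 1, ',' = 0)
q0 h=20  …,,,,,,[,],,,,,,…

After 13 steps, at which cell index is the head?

25

[0] q0 h=20  …,,,,,,[,],,,,,,…
[1] q3 h=21  …,,,,,,[,],,,,,,…
[2] q2 h=22  …,,,,,,[,],,,,,,…
[3] q1 h=21  …,,,,,,[,],,,,,,…
[4] q3 h=22  …,,,,,@[,],,,,,,…
[5] q2 h=23  …,,,,@,[,],,,,,,…
[6] q1 h=22  …,,,,,@[,],,,,,,…
[7] q3 h=23  …,,,,@@[,],,,,,,…
[8] q2 h=24  …,,,@@,[,],,,,,,…
[9] q1 h=23  …,,,,@@[,],,,,,,…
[10] q3 h=24  …,,,@@@[,],,,,,,…
[11] q2 h=25  …,,@@@,[,],,,,,,…
[12] q1 h=24  …,,,@@@[,],,,,,,…
[13] q3 h=25  …,,@@@@[,],,,,,,…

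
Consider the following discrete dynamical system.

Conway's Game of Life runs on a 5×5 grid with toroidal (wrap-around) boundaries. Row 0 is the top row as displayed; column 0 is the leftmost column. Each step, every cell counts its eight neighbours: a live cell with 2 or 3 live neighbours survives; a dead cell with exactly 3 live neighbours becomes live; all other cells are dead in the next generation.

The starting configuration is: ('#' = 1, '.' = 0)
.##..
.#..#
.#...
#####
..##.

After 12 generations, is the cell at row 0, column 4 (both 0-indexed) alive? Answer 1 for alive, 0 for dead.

1

t=0: .##..
.#..#
.#...
#####
..##.
t=1: ##...
.#...
.....
#...#
.....
t=2: ##...
##...
#....
.....
.#..#
t=3: ..#.#
....#
##...
#....
.#...
t=4: #..#.
.#.##
##..#
#....
##...
t=5: ...#.
.#.#.
.###.
.....
##...
t=6: ##..#
.#.##
.#.#.
#....
.....
t=7: .####
.#.#.
.#.#.
.....
.#..#
t=8: .#..#
.#...
.....
#.#..
.#..#
t=9: .##..
#....
.#...
##...
.####
t=10: ....#
#.#..
.#...
...##
...##
t=11: #...#
##...
#####
#.###
#....
t=12: ....#
.....
.....
.....
.....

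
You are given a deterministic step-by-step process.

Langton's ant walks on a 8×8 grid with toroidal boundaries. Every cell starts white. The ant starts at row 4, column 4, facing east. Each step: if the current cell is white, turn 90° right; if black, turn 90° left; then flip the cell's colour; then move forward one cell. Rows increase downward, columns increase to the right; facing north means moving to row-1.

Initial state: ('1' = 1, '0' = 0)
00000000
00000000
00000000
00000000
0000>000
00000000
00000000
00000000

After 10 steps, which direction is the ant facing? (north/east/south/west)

west

0) 00000000
00000000
00000000
00000000
0000>000
00000000
00000000
00000000
1) 00000000
00000000
00000000
00000000
00001000
0000v000
00000000
00000000
2) 00000000
00000000
00000000
00000000
00001000
000<1000
00000000
00000000
3) 00000000
00000000
00000000
00000000
000^1000
00011000
00000000
00000000
4) 00000000
00000000
00000000
00000000
0001>000
00011000
00000000
00000000
5) 00000000
00000000
00000000
0000^000
00010000
00011000
00000000
00000000
6) 00000000
00000000
00000000
00001>00
00010000
00011000
00000000
00000000
7) 00000000
00000000
00000000
00001100
00010v00
00011000
00000000
00000000
8) 00000000
00000000
00000000
00001100
0001<100
00011000
00000000
00000000
9) 00000000
00000000
00000000
0000^100
00011100
00011000
00000000
00000000
10) 00000000
00000000
00000000
000<0100
00011100
00011000
00000000
00000000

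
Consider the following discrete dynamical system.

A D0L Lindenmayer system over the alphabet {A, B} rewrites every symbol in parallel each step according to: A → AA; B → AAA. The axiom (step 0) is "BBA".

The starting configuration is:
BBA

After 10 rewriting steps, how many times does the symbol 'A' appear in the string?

4096

0) BBA
1) AAAAAAAA
2) AAAAAAAAAAAAAAAA
3) AAAAAAAAAAAAAAAAAAAAAAAAAAAAAAAA
4) AAAAAAAAAAAAAAAAAAAAAAAAAAAAAAAAAAAAAAAAAAAAAAAAAAAAAAAAAAAAAAAA
5) AAAAAAAAAAAAAAAAAAAAAAAAAAAAAAAAAAAAAAAAAAAAAAAAAAAAAAAAAA…AAAAAAAAAAAAAAAAAAAAAAAAAAAAAAAAAAAAAAAAAAAAAAAAAAAAAAAAAA  (len 128)
6) AAAAAAAAAAAAAAAAAAAAAAAAAAAAAAAAAAAAAAAAAAAAAAAAAAAAAAAAAA…AAAAAAAAAAAAAAAAAAAAAAAAAAAAAAAAAAAAAAAAAAAAAAAAAAAAAAAAAA  (len 256)
7) AAAAAAAAAAAAAAAAAAAAAAAAAAAAAAAAAAAAAAAAAAAAAAAAAAAAAAAAAA…AAAAAAAAAAAAAAAAAAAAAAAAAAAAAAAAAAAAAAAAAAAAAAAAAAAAAAAAAA  (len 512)
8) AAAAAAAAAAAAAAAAAAAAAAAAAAAAAAAAAAAAAAAAAAAAAAAAAAAAAAAAAA…AAAAAAAAAAAAAAAAAAAAAAAAAAAAAAAAAAAAAAAAAAAAAAAAAAAAAAAAAA  (len 1024)
9) AAAAAAAAAAAAAAAAAAAAAAAAAAAAAAAAAAAAAAAAAAAAAAAAAAAAAAAAAA…AAAAAAAAAAAAAAAAAAAAAAAAAAAAAAAAAAAAAAAAAAAAAAAAAAAAAAAAAA  (len 2048)
10) AAAAAAAAAAAAAAAAAAAAAAAAAAAAAAAAAAAAAAAAAAAAAAAAAAAAAAAAAA…AAAAAAAAAAAAAAAAAAAAAAAAAAAAAAAAAAAAAAAAAAAAAAAAAAAAAAAAAA  (len 4096)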